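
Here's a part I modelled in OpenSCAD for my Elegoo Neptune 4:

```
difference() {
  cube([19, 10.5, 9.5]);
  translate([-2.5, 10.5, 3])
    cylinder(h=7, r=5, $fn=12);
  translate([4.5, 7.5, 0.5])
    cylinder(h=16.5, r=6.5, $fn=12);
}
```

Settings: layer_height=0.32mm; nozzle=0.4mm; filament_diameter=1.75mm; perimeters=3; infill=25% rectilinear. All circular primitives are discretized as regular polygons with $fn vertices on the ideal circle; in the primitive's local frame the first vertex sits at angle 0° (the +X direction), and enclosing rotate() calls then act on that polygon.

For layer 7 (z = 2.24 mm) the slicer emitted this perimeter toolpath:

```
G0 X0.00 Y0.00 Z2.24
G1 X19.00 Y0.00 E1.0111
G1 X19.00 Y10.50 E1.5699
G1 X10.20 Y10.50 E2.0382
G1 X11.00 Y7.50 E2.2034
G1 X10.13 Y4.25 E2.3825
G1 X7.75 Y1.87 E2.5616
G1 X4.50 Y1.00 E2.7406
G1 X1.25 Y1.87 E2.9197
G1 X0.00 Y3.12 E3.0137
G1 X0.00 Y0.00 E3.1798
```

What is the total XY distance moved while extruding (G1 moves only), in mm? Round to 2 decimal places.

59.75 mm

Sum the Euclidean lengths of each G1 segment: total = 59.75 mm.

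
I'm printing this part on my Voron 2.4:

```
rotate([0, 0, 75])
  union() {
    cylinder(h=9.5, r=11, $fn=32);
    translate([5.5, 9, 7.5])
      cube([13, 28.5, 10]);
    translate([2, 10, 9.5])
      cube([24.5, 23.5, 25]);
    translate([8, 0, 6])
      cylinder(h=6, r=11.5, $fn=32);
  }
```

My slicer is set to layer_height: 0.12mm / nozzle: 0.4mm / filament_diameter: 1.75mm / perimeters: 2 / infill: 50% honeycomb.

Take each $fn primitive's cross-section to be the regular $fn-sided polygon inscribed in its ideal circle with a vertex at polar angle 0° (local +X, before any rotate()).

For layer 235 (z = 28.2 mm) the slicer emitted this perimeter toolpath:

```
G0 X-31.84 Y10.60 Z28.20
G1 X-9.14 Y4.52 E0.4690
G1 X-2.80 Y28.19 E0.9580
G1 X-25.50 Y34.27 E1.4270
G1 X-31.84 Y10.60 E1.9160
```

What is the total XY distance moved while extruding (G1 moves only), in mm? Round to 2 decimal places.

Sum the Euclidean lengths of each G1 segment: total = 96.01 mm.

96.01 mm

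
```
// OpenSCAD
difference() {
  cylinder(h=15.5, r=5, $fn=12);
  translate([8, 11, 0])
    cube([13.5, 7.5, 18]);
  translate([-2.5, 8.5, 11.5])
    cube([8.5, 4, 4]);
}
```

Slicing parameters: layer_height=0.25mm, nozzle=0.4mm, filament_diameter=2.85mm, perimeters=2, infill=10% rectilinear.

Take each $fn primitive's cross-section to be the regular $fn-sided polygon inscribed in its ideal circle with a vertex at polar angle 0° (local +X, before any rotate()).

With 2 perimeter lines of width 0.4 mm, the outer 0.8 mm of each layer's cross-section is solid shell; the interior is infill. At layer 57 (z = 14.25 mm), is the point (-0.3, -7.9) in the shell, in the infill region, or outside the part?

At z = 14.25 mm: the r=5 cylinder gives a regular 12-gon of circumradius 5 (constant along its height); the 13.5×7.5 cube at (8, 11) contributes its full rectangle; the cube at (-2.5, 8.5) (footprint 8.5×4) is included at this height; Subtracting the remaining from the first: starting from the r=5 cylinder, the 13.5×7.5 cube at (8, 11) misses the remaining region (no effect); the 8.5×4 cube at (-2.5, 8.5) misses the remaining region (no effect) — 1 connected region. Overall, the cross-section is a single solid region. The nearest boundary edge runs (2.50, -4.33)→(-0.00, -5.00); distance from the point to it = 2.92 mm. The point is not inside any of the regions above, so it lies outside the cross-section (2.92 mm from the nearest boundary).

outside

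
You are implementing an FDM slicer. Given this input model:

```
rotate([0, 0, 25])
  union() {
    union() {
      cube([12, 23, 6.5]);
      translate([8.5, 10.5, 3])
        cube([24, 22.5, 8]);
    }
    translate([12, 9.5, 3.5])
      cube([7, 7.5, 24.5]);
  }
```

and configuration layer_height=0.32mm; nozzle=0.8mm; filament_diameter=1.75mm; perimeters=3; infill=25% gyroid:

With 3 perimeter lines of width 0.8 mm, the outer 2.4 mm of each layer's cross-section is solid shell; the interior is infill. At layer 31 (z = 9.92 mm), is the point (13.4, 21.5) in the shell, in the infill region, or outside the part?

infill

At z = 9.92 mm: the cube does not reach this height (z outside [0, 6.5]); the cube at (8.5, 10.5) is present — its section is the full 24×22.5 rectangle; Merging all regions: only the 24×22.5 cube at (8.5, 10.5) is present, so the union is just that shape — 1 connected region; the 7×7.5 cube at (12, 9.5) contributes its full rectangle; Combining (union): the regions partially overlap (shared area 45.50 mm²), so overlapping operands fuse into one piece — 1 connected region; (rotated 25° about Z; rotation is an isometry so areas/perimeters/island counts are preserved). Overall, the cross-section is a single solid region. Undo the 25° rotation: the query point maps to (21.231, 13.823) in the un-rotated model frame. The nearest boundary edge runs (32.50, 10.50)→(19.00, 10.50); distance from the point to it = 3.32 mm. The point is inside the cross-section and 3.32 mm from the nearest boundary — more than the 2.4 mm shell width (3 × 0.8), so it's in the infill interior.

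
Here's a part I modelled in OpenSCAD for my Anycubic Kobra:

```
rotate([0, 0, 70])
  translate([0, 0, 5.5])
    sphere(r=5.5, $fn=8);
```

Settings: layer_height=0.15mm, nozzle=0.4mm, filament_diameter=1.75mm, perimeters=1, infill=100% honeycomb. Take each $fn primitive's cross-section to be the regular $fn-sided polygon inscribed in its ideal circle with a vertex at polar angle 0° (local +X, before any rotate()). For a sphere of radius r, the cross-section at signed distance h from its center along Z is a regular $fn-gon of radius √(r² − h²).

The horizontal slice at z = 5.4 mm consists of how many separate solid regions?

1

At z = 5.4 mm: the r=5.5 sphere contributes a regular 8-gon of circumradius √(5.5²−0.1²) = 5.499; (whole slice rotated 70° about Z — lengths, areas and connectivity unchanged). The result has 1 disconnected region.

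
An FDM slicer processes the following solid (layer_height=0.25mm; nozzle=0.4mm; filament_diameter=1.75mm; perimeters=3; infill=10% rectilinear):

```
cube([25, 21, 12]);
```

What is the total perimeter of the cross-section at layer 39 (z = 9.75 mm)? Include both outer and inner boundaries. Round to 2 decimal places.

At z = 9.75 mm: the cube is present — its section is the full 25×21 rectangle (perimeter 92.00 mm). Overall, the cross-section is a single solid region. Total boundary length (outer) = 92.00 mm.

92.00 mm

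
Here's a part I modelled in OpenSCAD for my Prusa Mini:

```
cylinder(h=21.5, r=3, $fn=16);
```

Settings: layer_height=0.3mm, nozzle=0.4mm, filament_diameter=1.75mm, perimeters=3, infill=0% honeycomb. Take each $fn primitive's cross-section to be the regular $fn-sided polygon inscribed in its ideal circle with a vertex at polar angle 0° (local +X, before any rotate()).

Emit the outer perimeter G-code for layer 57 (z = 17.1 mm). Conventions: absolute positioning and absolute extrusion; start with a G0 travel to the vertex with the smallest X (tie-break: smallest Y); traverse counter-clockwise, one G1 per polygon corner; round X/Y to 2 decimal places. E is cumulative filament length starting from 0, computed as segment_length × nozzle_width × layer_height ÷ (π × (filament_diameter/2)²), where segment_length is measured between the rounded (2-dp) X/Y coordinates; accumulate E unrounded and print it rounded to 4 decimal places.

G0 X-3.00 Y0.00 Z17.10
G1 X-2.77 Y-1.15 E0.0585
G1 X-2.12 Y-2.12 E0.1168
G1 X-1.15 Y-2.77 E0.1750
G1 X0.00 Y-3.00 E0.2335
G1 X1.15 Y-2.77 E0.2920
G1 X2.12 Y-2.12 E0.3503
G1 X2.77 Y-1.15 E0.4085
G1 X3.00 Y0.00 E0.4671
G1 X2.77 Y1.15 E0.5256
G1 X2.12 Y2.12 E0.5838
G1 X1.15 Y2.77 E0.6421
G1 X0.00 Y3.00 E0.7006
G1 X-1.15 Y2.77 E0.7591
G1 X-2.12 Y2.12 E0.8173
G1 X-2.77 Y1.15 E0.8756
G1 X-3.00 Y0.00 E0.9341

At z = 17.1 mm: the cylinder: section is a regular 16-gon, circumradius r=3. The outline is a single polygon with 16 vertices. Extrusion per mm of travel: 0.4 × 0.3 / (π × 0.875²) = 0.049890. Accumulating E over each segment gives final E = 0.9341.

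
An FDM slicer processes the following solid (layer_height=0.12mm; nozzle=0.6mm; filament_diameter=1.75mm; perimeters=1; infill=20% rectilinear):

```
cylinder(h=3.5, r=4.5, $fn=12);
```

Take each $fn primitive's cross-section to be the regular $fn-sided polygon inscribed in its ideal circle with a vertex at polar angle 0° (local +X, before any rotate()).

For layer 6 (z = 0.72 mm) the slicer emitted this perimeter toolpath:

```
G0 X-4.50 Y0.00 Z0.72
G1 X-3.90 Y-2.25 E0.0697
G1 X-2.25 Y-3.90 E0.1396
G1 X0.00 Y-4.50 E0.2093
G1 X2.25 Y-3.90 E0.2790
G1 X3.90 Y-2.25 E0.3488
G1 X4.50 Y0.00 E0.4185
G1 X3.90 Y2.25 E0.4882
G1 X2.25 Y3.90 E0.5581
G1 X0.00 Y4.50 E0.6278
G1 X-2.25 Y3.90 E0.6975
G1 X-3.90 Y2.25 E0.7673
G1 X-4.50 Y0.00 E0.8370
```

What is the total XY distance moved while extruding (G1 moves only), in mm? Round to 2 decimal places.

27.96 mm

Sum the Euclidean lengths of each G1 segment: total = 27.96 mm.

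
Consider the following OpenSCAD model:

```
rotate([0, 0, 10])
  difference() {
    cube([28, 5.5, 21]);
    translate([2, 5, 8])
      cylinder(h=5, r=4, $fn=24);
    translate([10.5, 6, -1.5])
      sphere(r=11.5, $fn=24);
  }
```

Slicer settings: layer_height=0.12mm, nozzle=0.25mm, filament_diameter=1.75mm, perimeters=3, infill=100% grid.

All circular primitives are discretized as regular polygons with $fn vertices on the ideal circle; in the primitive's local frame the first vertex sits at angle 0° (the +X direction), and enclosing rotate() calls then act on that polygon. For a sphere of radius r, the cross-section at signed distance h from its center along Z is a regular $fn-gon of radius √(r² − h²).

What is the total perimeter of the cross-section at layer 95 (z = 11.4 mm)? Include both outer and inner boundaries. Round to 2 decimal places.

At z = 11.4 mm: the 28×5.5 cube contributes its full rectangle (perimeter 67.00 mm); the r=4 cylinder at (2, 5) gives a regular 24-gon of circumradius 4 (constant along its height) (perimeter = 2·24·4.000·sin(180°/24) = 25.06 mm); the sphere at (10.5, 6) is not intersected at this z (|z−center|=12.900 > r=11.5); Taking the first minus the rest: starting from the 28×5.5 cube, the r=4 cylinder at (2, 5) partially overlaps it — only the 23.01 mm² overlap (of its 49.69 mm²) is removed, clipping the outline — boundary = 65.96 mm; (rotated 10° about Z; rotation is an isometry so areas/perimeters/island counts are preserved). Overall, the cross-section is a single solid region. Total boundary length (outer) = 65.96 mm.

65.96 mm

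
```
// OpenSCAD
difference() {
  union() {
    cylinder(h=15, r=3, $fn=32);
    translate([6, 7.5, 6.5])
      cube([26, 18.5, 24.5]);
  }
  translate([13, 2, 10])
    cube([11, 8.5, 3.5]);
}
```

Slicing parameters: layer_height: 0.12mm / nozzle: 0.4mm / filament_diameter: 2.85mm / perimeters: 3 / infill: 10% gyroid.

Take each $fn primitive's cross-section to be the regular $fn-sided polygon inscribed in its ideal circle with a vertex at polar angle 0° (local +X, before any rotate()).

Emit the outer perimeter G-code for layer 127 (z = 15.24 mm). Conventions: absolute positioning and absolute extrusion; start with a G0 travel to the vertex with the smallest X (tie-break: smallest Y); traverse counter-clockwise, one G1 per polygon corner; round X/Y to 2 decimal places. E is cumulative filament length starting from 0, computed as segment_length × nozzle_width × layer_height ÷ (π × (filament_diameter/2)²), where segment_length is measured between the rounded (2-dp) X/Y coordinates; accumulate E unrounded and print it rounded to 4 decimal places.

G0 X6.00 Y7.50 Z15.24
G1 X32.00 Y7.50 E0.1956
G1 X32.00 Y26.00 E0.3348
G1 X6.00 Y26.00 E0.5305
G1 X6.00 Y7.50 E0.6697

At z = 15.24 mm: the cylinder is not intersected at this z (z outside [0, 15]); the 26×18.5 cube at (6, 7.5) contributes its full rectangle; Merging all regions: only the 26×18.5 cube at (6, 7.5) is present, so the union is just that shape — 1 connected region; the cube at (13, 2) is absent (z outside [10, 13.5]); Taking the first minus the rest: none of the subtracted shapes is present at this height, so the result so far is unchanged — 1 connected region. The outline is a single polygon with 4 vertices. Extrusion per mm of travel: 0.4 × 0.12 / (π × 1.425²) = 0.007524. Accumulating E over each segment gives final E = 0.6697.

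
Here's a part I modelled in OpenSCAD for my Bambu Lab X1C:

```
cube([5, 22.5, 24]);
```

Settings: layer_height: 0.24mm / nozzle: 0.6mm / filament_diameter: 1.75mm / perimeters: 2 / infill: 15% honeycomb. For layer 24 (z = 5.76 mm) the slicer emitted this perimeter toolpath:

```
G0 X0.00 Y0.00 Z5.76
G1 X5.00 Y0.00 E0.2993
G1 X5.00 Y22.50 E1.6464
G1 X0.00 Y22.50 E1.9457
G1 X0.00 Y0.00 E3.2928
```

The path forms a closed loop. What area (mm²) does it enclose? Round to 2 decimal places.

Apply the shoelace formula to the sequence of (X, Y) vertices; enclosed area = 112.50 mm².

112.50 mm²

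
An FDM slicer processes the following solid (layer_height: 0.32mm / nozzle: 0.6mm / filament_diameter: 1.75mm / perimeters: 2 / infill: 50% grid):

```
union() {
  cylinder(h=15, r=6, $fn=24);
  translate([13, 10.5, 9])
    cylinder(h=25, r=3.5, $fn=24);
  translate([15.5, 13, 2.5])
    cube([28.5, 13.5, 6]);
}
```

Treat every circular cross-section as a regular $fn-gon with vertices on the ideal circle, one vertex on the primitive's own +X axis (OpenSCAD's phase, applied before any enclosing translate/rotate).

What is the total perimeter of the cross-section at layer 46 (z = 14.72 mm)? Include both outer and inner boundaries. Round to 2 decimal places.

59.52 mm

At z = 14.72 mm: the cylinder: section is a regular 24-gon, circumradius r=6 (perimeter = 2·24·6.000·sin(180°/24) = 37.59 mm); the r=3.5 cylinder at (13, 10.5) contributes a regular 24-gon of circumradius 3.5 (perimeter = 2·24·3.500·sin(180°/24) = 21.93 mm); the cube at (15.5, 13) is not intersected at this z (z outside [2.5, 8.5]); Taking the union: the 2 present regions are separate (no shared area or edge), so areas and boundary lengths simply add and each stays a separate island — boundary = 59.52 mm. Overall, the cross-section has 2 separate islands. Total boundary length (outer) = 59.52 mm.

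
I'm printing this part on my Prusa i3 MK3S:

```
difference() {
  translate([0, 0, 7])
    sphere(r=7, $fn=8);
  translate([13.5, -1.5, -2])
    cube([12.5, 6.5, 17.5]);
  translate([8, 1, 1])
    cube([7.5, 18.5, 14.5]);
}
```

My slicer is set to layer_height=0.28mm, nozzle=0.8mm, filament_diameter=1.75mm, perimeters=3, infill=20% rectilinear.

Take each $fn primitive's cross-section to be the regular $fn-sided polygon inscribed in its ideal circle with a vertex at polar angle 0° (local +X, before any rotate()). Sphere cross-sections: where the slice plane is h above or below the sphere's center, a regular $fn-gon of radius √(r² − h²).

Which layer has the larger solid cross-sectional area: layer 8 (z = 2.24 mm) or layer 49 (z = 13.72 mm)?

layer 8 (z = 2.24 mm)

Layer 8 (z = 2.24): the r=7 sphere slices to a regular 8-gon of circumradius 5.132 (√(r²−h²) with h=4.76 from center) (area = (8/2)·5.132²·sin(360°/8) = 74.51 mm²); the cube at (13.5, -1.5) (footprint 12.5×6.5) is included at this height (area 81.25 mm²); the 7.5×18.5 cube at (8, 1) contributes its full rectangle (area 138.75 mm²); After the difference (first − rest): starting from the r=7 sphere (74.51 mm²), the 12.5×6.5 cube at (13.5, -1.5) misses the remaining region (no effect); the 7.5×18.5 cube at (8, 1) misses the remaining region (no effect) — area = 74.51 mm². So its area = 74.51 mm². Layer 49 (z = 13.72): the r=7 sphere slices to a regular 8-gon of circumradius 1.960 (√(r²−h²) with h=6.72 from center) (area = (8/2)·1.960²·sin(360°/8) = 10.87 mm²); the cube at (13.5, -1.5) (footprint 12.5×6.5) is included at this height (area 81.25 mm²); the 7.5×18.5 cube at (8, 1) contributes its full rectangle (area 138.75 mm²); Taking the first minus the rest: starting from the r=7 sphere (10.87 mm²), the 12.5×6.5 cube at (13.5, -1.5) misses the remaining region (no effect); the 7.5×18.5 cube at (8, 1) misses the remaining region (no effect) — area = 10.87 mm². So its area = 10.87 mm². Layer 8 is larger (74.51 vs 10.87 mm²).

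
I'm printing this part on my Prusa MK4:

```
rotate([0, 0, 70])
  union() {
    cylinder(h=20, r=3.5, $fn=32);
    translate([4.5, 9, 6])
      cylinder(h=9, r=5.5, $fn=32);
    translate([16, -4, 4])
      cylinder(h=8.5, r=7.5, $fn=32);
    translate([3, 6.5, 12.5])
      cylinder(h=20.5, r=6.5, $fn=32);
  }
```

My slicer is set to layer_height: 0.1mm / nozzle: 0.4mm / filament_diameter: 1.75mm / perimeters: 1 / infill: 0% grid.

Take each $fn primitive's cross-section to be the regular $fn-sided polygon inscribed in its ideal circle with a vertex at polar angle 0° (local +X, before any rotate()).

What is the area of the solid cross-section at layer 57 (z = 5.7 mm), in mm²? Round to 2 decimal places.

At z = 5.7 mm: the cylinder: section is a regular 32-gon, circumradius r=3.5 (area = (32/2)·3.500²·sin(360°/32) = 38.24 mm²); the cylinder at (4.5, 9) is absent (z outside [6, 15]); the cylinder at (16, -4): section is a regular 32-gon, circumradius r=7.5 (area = (32/2)·7.500²·sin(360°/32) = 175.58 mm²); the cylinder at (3, 6.5) is not intersected at this z (z outside [12.5, 33]); Merging all regions: the 2 present regions are separate (no shared area or edge), so areas and boundary lengths simply add and each stays a separate island — area = 213.82 mm²; (rotated 70° about Z; rotation is an isometry so areas/perimeters/island counts are preserved). Overall, the cross-section has 2 separate islands. Net area = 213.82 mm².

213.82 mm²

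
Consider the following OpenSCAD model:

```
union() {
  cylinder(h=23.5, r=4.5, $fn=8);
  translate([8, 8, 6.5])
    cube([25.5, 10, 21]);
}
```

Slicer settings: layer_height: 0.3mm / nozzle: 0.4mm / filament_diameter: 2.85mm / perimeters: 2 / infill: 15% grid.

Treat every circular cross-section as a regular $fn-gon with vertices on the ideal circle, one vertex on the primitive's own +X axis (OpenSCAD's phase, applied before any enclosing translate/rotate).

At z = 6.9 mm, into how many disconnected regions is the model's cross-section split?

At z = 6.9 mm: the r=4.5 cylinder gives a regular 8-gon of circumradius 4.5 (constant along its height); the 25.5×10 cube at (8, 8) contributes its full rectangle; Taking the union: the 2 present regions are separate (no shared area or edge), so areas and boundary lengths simply add and each stays a separate island — 2 connected regions. The result has 2 disconnected regions.

2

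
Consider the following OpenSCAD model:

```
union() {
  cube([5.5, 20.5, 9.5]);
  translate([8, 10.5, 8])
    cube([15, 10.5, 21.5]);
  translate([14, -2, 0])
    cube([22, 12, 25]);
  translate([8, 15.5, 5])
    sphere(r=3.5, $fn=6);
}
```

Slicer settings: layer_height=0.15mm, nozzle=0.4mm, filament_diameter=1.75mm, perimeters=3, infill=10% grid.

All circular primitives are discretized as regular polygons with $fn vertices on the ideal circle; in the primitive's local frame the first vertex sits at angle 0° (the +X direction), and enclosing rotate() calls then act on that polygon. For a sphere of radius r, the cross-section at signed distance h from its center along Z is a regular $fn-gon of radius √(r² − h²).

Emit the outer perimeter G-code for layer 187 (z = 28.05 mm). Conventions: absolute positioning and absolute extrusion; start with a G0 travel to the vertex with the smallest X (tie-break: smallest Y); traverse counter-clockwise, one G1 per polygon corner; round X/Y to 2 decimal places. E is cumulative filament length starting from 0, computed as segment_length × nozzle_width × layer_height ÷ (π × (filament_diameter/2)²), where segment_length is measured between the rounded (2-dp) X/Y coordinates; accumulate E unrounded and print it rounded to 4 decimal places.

At z = 28.05 mm: the cube is absent (z outside [0, 9.5]); the cube at (8, 10.5) is present — its section is the full 15×10.5 rectangle; the cube at (14, -2) is not intersected at this z (z outside [0, 25]); the sphere at (8, 15.5) is absent (|z−center|=23.050 > r=3.5); Merging all regions: only the 15×10.5 cube at (8, 10.5) is present, so the union is just that shape — 1 connected region. The outline is a single polygon with 4 vertices. Extrusion per mm of travel: 0.4 × 0.15 / (π × 0.875²) = 0.024945. Accumulating E over each segment gives final E = 1.2722.

G0 X8.00 Y10.50 Z28.05
G1 X23.00 Y10.50 E0.3742
G1 X23.00 Y21.00 E0.6361
G1 X8.00 Y21.00 E1.0103
G1 X8.00 Y10.50 E1.2722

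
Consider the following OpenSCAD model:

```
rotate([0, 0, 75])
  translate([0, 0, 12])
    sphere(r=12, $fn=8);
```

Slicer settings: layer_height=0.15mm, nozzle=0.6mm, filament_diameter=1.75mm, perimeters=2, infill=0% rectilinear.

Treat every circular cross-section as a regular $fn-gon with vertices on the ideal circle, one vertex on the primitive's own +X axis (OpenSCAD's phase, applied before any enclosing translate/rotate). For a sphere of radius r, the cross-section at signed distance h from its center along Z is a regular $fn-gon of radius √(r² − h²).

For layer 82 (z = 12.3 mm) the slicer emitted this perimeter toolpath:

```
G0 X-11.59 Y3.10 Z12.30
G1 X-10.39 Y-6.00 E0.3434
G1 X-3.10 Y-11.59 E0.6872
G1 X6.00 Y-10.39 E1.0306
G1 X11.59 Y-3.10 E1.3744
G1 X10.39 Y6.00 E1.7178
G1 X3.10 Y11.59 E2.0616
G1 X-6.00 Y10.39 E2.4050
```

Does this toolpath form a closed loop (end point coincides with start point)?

Start point (G0): (-11.59, 3.10). End point (last G1): the path does not return to the start — open.

no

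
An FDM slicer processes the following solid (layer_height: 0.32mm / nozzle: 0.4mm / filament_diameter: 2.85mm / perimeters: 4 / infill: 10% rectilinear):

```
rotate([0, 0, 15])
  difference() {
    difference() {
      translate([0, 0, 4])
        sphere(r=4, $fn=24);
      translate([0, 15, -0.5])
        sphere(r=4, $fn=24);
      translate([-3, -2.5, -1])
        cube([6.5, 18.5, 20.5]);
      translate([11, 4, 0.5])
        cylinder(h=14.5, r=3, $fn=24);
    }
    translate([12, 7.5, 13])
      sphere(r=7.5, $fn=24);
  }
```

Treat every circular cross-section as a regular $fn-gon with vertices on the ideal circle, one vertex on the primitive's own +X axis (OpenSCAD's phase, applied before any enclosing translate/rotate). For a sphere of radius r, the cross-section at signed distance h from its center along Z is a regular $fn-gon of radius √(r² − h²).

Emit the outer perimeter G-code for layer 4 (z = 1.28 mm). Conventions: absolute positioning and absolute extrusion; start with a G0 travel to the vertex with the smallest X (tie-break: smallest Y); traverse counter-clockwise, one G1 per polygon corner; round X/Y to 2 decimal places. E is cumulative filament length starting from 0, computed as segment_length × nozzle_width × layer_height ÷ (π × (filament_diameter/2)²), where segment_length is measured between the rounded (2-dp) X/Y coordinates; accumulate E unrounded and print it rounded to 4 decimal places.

G0 X-0.82 Y-2.81 Z1.28
G1 X-0.76 Y-2.83 E0.0013
G1 X0.00 Y-2.93 E0.0166
G1 X0.76 Y-2.83 E0.0320
G1 X1.47 Y-2.54 E0.0474
G1 X2.07 Y-2.07 E0.0627
G1 X2.11 Y-2.02 E0.0640
G1 X-0.82 Y-2.81 E0.1249

At z = 1.28 mm: the r=4 sphere contributes a regular 24-gon of circumradius √(4²−2.72²) = 2.933; the r=4 sphere at (0, 15) contributes a regular 24-gon of circumradius √(4²−1.78²) = 3.582; the cube at (-3, -2.5) (footprint 6.5×18.5) is included at this height; the r=3 cylinder at (11, 4) gives a regular 24-gon of circumradius 3 (constant along its height); After the difference (first − rest): starting from the r=4 sphere, the r=4 sphere at (0, 15) misses the remaining region (no effect); the 6.5×18.5 cube at (-3, -2.5) partially overlaps it — only the 25.87 mm² overlap (of its 120.25 mm²) is removed, clipping the outline; the r=3 cylinder at (11, 4) misses the remaining region (no effect) — 1 connected region; the sphere at (12, 7.5) is not intersected at this z (|z−center|=11.720 > r=7.5); After the difference (first − rest): none of the subtracted shapes is present at this height, so that combined region is unchanged — 1 connected region; (rotated 15° about Z; rotation is an isometry so areas/perimeters/island counts are preserved). The outline is a single polygon with 7 vertices. Extrusion per mm of travel: 0.4 × 0.32 / (π × 1.425²) = 0.020065. Accumulating E over each segment gives final E = 0.1249.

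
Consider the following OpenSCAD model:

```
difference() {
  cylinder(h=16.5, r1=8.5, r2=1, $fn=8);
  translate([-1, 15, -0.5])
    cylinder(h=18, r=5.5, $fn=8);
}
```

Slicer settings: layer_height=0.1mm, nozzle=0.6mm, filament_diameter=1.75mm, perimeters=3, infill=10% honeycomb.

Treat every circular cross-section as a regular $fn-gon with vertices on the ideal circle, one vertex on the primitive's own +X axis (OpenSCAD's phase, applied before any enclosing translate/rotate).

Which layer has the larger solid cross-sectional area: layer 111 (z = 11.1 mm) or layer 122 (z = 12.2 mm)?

layer 111 (z = 11.1 mm)

Layer 111 (z = 11.1): the cone: at t=0.673 of its height the radius interpolates to r₁+(r₂−r₁)t = 3.455, giving a regular 8-gon of that circumradius (area = (8/2)·3.455²·sin(360°/8) = 33.75 mm²); the r=5.5 cylinder at (-1, 15) gives a regular 8-gon of circumradius 5.5 (constant along its height) (area = (8/2)·5.500²·sin(360°/8) = 85.56 mm²); Subtracting the remaining from the first: starting from the cone (33.75 mm²), the r=5.5 cylinder at (-1, 15) misses the remaining region (no effect) — area = 33.75 mm². So its area = 33.75 mm². Layer 122 (z = 12.2): the cone contributes a regular 8-gon of circumradius 2.955 (interpolated between r1=8.5 and r2=1 at t=0.739) (area = (8/2)·2.955²·sin(360°/8) = 24.69 mm²); the r=5.5 cylinder at (-1, 15) gives a regular 8-gon of circumradius 5.5 (constant along its height) (area = (8/2)·5.500²·sin(360°/8) = 85.56 mm²); Subtracting the remaining from the first: starting from the cone (24.69 mm²), the r=5.5 cylinder at (-1, 15) misses the remaining region (no effect) — area = 24.69 mm². So its area = 24.69 mm². Layer 111 is larger (33.75 vs 24.69 mm²).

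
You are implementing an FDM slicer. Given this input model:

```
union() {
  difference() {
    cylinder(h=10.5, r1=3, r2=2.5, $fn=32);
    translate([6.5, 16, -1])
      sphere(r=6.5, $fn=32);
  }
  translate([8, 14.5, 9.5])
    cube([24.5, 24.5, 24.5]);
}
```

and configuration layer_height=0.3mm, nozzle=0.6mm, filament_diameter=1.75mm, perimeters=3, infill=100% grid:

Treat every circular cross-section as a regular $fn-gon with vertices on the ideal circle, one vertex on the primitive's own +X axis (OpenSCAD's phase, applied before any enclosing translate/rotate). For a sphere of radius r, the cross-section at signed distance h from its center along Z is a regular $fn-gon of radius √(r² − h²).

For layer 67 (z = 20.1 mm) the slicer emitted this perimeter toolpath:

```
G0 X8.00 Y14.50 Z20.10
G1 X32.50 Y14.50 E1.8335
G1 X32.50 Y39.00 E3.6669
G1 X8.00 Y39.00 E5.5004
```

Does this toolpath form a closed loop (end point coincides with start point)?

no

Start point (G0): (8.00, 14.50). End point (last G1): the path does not return to the start — open.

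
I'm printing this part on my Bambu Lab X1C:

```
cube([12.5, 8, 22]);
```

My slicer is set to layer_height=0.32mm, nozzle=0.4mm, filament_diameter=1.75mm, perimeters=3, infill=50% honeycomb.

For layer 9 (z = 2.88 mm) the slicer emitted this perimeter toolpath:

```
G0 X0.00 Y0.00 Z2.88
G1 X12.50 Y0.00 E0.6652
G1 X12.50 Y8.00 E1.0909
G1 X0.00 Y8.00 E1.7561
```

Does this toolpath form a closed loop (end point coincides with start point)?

no

Start point (G0): (0.00, 0.00). End point (last G1): the path does not return to the start — open.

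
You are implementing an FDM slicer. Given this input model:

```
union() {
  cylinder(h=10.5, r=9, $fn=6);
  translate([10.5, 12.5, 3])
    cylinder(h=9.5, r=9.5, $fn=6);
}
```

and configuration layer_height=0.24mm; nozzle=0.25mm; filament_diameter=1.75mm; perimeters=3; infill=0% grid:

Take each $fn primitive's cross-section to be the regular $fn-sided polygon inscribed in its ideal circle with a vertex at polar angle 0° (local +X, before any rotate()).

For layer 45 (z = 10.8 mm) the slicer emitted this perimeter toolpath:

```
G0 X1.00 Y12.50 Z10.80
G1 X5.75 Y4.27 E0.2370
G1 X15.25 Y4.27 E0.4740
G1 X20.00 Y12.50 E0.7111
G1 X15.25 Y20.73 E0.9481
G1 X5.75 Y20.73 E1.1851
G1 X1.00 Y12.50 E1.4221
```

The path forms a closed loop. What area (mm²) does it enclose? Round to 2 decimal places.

Apply the shoelace formula to the sequence of (X, Y) vertices; enclosed area = 234.56 mm².

234.56 mm²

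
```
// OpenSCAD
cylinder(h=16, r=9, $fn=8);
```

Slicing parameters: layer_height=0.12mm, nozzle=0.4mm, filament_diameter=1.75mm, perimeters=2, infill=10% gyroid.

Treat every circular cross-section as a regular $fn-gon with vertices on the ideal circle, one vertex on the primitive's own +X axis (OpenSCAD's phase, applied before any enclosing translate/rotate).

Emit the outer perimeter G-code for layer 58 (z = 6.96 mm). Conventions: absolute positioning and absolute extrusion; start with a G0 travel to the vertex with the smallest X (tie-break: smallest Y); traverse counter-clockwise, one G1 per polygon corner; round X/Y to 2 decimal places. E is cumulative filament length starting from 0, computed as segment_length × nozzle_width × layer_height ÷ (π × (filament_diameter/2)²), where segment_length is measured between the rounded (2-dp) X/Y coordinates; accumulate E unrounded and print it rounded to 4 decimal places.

At z = 6.96 mm: the r=9 cylinder contributes a regular 8-gon of circumradius 9. The outline is a single polygon with 8 vertices. Extrusion per mm of travel: 0.4 × 0.12 / (π × 0.875²) = 0.019956. Accumulating E over each segment gives final E = 1.0994.

G0 X-9.00 Y0.00 Z6.96
G1 X-6.36 Y-6.36 E0.1374
G1 X0.00 Y-9.00 E0.2748
G1 X6.36 Y-6.36 E0.4123
G1 X9.00 Y0.00 E0.5497
G1 X6.36 Y6.36 E0.6871
G1 X0.00 Y9.00 E0.8245
G1 X-6.36 Y6.36 E0.9619
G1 X-9.00 Y0.00 E1.0994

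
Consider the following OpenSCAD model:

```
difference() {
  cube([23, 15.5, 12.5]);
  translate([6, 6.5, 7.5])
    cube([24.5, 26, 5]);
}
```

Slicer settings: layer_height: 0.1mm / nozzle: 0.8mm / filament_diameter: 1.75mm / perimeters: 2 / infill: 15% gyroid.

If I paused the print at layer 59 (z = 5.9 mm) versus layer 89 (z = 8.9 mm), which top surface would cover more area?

Layer 59 (z = 5.9): the cube is present — its section is the full 23×15.5 rectangle (area 356.50 mm²); the cube at (6, 6.5) is not intersected at this z (z outside [7.5, 12.5]); Taking the first minus the rest: none of the subtracted shapes is present at this height, so the 23×15.5 cube is unchanged — area = 356.50 mm². So its area = 356.50 mm². Layer 89 (z = 8.9): the cube (footprint 23×15.5) is included at this height (area 356.50 mm²); the cube at (6, 6.5) is present — its section is the full 24.5×26 rectangle (area 637.00 mm²); After the difference (first − rest): starting from the 23×15.5 cube (356.50 mm²), the 24.5×26 cube at (6, 6.5) partially overlaps it — only the 153.00 mm² overlap (of its 637.00 mm²) is removed, clipping the outline — area = 203.50 mm². So its area = 203.50 mm². Layer 59 is larger (356.50 vs 203.50 mm²).

layer 59 (z = 5.9 mm)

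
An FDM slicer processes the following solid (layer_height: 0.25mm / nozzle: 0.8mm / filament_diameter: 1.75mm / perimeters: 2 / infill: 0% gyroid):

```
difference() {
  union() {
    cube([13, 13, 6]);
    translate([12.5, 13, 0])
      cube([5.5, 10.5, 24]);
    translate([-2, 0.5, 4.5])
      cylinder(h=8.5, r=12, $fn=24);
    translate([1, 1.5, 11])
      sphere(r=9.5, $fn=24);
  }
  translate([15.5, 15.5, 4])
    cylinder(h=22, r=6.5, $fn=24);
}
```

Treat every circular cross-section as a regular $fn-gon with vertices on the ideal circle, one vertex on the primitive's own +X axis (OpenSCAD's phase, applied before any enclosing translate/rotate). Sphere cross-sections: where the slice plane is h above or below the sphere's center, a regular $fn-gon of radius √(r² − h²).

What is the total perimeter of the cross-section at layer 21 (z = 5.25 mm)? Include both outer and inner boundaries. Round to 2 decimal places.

At z = 5.25 mm: the 13×13 cube contributes its full rectangle (perimeter 52.00 mm); the cube at (12.5, 13) is present — its section is the full 5.5×10.5 rectangle (perimeter 32.00 mm); the r=12 cylinder at (-2, 0.5) gives a regular 24-gon of circumradius 12 (constant along its height) (perimeter = 2·24·12.000·sin(180°/24) = 75.18 mm); the r=9.5 sphere at (1, 1.5) slices to a regular 24-gon of circumradius 7.562 (√(r²−h²) with h=5.75 from center) (perimeter = 2·24·7.562·sin(180°/24) = 47.38 mm); Taking the union: the regions partially overlap (shared area 270.67 mm²), so the edge portions inside another operand are dropped and the merged outline is re-measured after clipping — boundary = 118.73 mm; the r=6.5 cylinder at (15.5, 15.5) contributes a regular 24-gon of circumradius 6.5 (perimeter = 2·24·6.500·sin(180°/24) = 40.72 mm); Taking the first minus the rest: starting from that combined region, the r=6.5 cylinder at (15.5, 15.5) partially overlaps it — only the 55.72 mm² overlap (of its 131.22 mm²) is removed, clipping the outline — boundary = 101.40 mm. Overall, the cross-section has 2 separate islands. Total boundary length (outer) = 101.40 mm.

101.40 mm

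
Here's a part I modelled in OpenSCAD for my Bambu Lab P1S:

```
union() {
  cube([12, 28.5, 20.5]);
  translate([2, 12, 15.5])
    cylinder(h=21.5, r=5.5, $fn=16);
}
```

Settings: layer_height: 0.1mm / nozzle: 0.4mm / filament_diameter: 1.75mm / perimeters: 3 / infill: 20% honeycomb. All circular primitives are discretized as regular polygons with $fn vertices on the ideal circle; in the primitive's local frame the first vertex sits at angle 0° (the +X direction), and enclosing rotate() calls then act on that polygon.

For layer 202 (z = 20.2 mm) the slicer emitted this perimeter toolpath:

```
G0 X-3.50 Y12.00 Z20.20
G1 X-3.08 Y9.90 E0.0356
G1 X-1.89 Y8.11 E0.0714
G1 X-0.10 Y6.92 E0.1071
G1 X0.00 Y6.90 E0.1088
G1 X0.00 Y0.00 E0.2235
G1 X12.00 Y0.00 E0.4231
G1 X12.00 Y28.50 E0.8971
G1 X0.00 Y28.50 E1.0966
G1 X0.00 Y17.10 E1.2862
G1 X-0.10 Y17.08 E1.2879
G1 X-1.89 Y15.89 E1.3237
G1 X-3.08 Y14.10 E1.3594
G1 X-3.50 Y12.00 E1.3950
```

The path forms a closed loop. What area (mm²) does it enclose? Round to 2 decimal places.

Apply the shoelace formula to the sequence of (X, Y) vertices; enclosed area = 367.08 mm².

367.08 mm²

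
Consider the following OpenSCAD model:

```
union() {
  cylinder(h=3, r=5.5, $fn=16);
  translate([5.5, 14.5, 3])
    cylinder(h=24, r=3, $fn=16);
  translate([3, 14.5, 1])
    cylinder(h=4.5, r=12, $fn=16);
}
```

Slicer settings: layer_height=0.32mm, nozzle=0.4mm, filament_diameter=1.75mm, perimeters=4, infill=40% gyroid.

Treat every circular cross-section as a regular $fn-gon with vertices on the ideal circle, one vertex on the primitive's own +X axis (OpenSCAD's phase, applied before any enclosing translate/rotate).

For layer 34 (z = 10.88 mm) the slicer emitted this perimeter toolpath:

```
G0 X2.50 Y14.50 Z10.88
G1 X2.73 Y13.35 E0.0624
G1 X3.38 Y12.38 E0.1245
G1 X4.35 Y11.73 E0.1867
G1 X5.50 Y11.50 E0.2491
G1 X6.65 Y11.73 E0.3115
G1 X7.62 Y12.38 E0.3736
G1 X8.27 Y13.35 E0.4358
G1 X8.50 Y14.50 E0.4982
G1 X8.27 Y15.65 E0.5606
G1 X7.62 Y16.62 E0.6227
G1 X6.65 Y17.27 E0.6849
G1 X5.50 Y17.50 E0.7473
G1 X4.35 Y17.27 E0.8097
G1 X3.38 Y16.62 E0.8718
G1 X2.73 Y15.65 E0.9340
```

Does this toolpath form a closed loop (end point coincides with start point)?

no

Start point (G0): (2.50, 14.50). End point (last G1): the path does not return to the start — open.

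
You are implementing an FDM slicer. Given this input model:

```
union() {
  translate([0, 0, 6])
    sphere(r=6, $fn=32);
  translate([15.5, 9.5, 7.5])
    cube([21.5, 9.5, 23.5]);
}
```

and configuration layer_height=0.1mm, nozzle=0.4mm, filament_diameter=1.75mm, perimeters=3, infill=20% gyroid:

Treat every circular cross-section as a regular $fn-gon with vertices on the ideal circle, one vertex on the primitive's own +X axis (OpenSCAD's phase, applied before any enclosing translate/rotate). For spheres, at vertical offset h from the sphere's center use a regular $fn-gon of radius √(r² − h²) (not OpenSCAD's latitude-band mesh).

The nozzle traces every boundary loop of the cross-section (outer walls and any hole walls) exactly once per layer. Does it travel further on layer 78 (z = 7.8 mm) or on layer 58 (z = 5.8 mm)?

layer 78 (z = 7.8 mm)

Layer 78 (z = 7.8): the sphere: section is a regular 32-gon, circumradius = √(r²−h²) = √(6²−1.8²) = 5.724 (perimeter = 2·32·5.724·sin(180°/32) = 35.90 mm); the cube at (15.5, 9.5) is present — its section is the full 21.5×9.5 rectangle (perimeter 62.00 mm); Merging all regions: the 2 present regions are separate (no shared area or edge), so areas and boundary lengths simply add and each stays a separate island — boundary = 97.90 mm. So its perimeter = 97.90 mm. Layer 58 (z = 5.8): the r=6 sphere contributes a regular 32-gon of circumradius √(6²−0.2²) = 5.997 (perimeter = 2·32·5.997·sin(180°/32) = 37.62 mm); the cube at (15.5, 9.5) is not intersected at this z (z outside [7.5, 31]); Merging all regions: only the r=6 sphere is present, so the union is just that shape — boundary = 37.62 mm. So its perimeter = 37.62 mm. Layer 78 is larger (97.90 vs 37.62 mm).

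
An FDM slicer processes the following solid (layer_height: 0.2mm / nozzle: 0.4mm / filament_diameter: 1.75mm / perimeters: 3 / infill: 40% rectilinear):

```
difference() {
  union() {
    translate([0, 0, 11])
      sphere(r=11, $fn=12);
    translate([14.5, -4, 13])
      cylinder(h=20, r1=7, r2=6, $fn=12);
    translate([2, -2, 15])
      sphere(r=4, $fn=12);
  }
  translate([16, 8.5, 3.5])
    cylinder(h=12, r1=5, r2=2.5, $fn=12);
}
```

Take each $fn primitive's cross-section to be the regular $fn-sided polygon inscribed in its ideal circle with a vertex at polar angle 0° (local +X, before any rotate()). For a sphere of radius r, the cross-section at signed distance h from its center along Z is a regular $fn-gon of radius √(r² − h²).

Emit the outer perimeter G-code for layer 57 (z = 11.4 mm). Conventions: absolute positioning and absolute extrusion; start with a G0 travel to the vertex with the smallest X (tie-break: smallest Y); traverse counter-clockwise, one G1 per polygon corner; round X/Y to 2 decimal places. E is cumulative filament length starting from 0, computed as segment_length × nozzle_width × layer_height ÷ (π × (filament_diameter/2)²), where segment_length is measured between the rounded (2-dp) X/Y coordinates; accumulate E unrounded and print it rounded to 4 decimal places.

At z = 11.4 mm: the r=11 sphere contributes a regular 12-gon of circumradius √(11²−0.4²) = 10.993; the cone at (14.5, -4) does not reach this height (z outside [13, 33]); the sphere at (2, -2): section is a regular 12-gon, circumradius = √(r²−h²) = √(4²−3.6²) = 1.744; Taking the union: the r=4 sphere at (2, -2) lies entirely inside the r=11 sphere, so the union is just the r=11 sphere — 1 connected region; the cone at (16, 8.5) (r1=5→r2=2.5) has section circumradius 3.354 here — a regular 12-gon; Subtracting the remaining from the first: starting from that combined region, the cone at (16, 8.5) misses the remaining region (no effect) — 1 connected region. The outline is a single polygon with 12 vertices. Extrusion per mm of travel: 0.4 × 0.2 / (π × 0.875²) = 0.033260. Accumulating E over each segment gives final E = 2.2712.

G0 X-10.99 Y0.00 Z11.40
G1 X-9.52 Y-5.50 E0.1894
G1 X-5.50 Y-9.52 E0.3784
G1 X0.00 Y-10.99 E0.5678
G1 X5.50 Y-9.52 E0.7571
G1 X9.52 Y-5.50 E0.9462
G1 X10.99 Y0.00 E1.1356
G1 X9.52 Y5.50 E1.3249
G1 X5.50 Y9.52 E1.5140
G1 X0.00 Y10.99 E1.7034
G1 X-5.50 Y9.52 E1.8927
G1 X-9.52 Y5.50 E2.0818
G1 X-10.99 Y0.00 E2.2712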